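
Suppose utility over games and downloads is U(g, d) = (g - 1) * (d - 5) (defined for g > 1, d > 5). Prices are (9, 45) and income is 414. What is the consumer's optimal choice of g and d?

MU_g = (d−5), MU_d = (g−1).
MRS = (d−5)/(g−1).
Tangency: set MRS = p_g/p_d = 9/45 = 0.2.
So (d − 5)/(g − 1) = 0.2, i.e. (d − 5) = 0.2·(g − 1).
Rewrite the budget in excess-of-subsistence terms: 9·(g − 1) + 45·(d − 5) = 414 − 9·1 − 45·5 = 180.
Substituting, 18·(g − 1) = 180, so g − 1 = 10 and g* = 11.
Then d − 5 = 0.2·10 = 2, so d* = 7.

g* = 11, d* = 7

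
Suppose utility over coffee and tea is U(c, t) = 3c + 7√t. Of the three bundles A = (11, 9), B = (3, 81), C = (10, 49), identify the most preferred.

Evaluate utility at each bundle:
U(A) = 54.000.
U(B) = 72.000.
U(C) = 79.000.
Highest utility is C, so C ≻ B ≻ A.

Bundle C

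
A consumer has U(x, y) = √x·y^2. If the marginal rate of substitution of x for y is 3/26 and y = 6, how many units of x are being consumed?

x = 13

MU_x = 0.5·x^(-0.5)·y^2 and MU_y = 2·√x·y.
MRS = MU_x/MU_y = (0.25)·y/x.
Substitute y = 6: MRS = 1.5/x. Setting 1.5/x = 3/26 gives x = 1.5/(3/26) = 13.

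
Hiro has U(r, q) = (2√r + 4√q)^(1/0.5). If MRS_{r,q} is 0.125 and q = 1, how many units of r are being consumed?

For CES with ρ = 0.5, MRS = (2/4)·√(q/r).
Setting (2/4)·√(1/r) = 0.125 gives √(1/r) = 0.25, so 1/r = 1/16 and r = 16.

r = 16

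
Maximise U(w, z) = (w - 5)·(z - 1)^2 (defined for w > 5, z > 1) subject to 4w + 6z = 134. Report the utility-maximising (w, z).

w* = 14, z* = 13

MU_w = (z−1)^2, MU_z = 2·(w−5)·(z−1).
MRS = (1/2)·(z−1)/(w−5).
Tangency: set MRS = p_w/p_z = 4/6 = 2/3.
So (1/2)·(z − 1)/(w − 5) = 2/3, i.e. (z − 1) = (4/3)·(w − 5).
Rewrite the budget in excess-of-subsistence terms: 4·(w − 5) + 6·(z − 1) = 134 − 4·5 − 6·1 = 108.
Substituting, 12·(w − 5) = 108, so w − 5 = 9 and w* = 14.
Then z − 1 = (4/3)·9 = 12, so z* = 13.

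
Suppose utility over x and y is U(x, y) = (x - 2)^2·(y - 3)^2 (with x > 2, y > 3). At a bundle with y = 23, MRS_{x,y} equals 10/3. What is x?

x = 8

MU_x = 2·(x−2)·(y−3)^2, MU_y = 2·(x−2)^2·(y−3).
MRS = (y−3)/(x−2).
Substitute y = 23: MRS = 20/(x − 2). Setting this equal to 10/3 gives x − 2 = 20/(10/3) = 6, so x = 8.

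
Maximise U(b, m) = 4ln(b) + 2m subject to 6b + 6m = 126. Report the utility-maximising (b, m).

MU_b = 4/b, MU_m = 2.
MRS = 4/b ÷ 2.
Tangency: set MRS = p_b/p_m = 6/6 = 1.
MRS depends only on b: 2/b = 1 ⇒ b* = 2/1 = 2.
From the budget, 6·m = 126 − 6·2 = 114, so m* = 19.

b* = 2, m* = 19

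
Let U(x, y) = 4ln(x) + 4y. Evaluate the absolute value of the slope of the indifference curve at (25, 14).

MRS = 1/25

MU_x = 4/x, MU_y = 4.
MRS = 4/x ÷ 4.
At (25, 14): MRS = 1/25.
The indifference curve has slope −1/25 at this bundle.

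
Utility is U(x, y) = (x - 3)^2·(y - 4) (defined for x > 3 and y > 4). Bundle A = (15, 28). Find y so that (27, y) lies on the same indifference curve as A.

U(15, 28) = 3456.
Set U(27, y) = 3456 and solve.
With x = 27: (27 − 3)^2 = 576, so (y − 4) = 3456/576 = 6.
So y = 4 + 6 = 10.
Check: U(27, 10) = 3456.

y = 10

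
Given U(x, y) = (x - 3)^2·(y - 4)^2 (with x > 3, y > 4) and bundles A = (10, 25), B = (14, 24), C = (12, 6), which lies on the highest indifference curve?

Bundle B

Evaluate utility at each bundle:
U(A) = 21609.
U(B) = 48400.
U(C) = 324.
Highest utility is B, so B ≻ A ≻ C.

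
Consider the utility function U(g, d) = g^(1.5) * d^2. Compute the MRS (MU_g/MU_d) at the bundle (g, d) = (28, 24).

MU_g = 1.5·√g·d^2 and MU_d = 2·g^(1.5)·d.
MRS = MU_g/MU_d = (0.75)·d/g.
At (28, 24): MRS = 9/14.
So at (28, 24) the consumer would give up 9/14 units of d for one more unit of g.

MRS = 9/14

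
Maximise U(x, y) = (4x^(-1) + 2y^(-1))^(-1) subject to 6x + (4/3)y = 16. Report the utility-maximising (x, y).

x* = 2, y* = 3

For CES with ρ = -1, MRS = (4/2)·(y/x)^2.
Tangency: set MRS = p_x/p_y = 6/(4/3) = 4.5.
So (y/x)^2 = 2.25; taking the square root, y/x = 1.5, i.e. y = 1.5·x.
Substitute into the budget 6·x + (4/3)·y = 16: 8·x = 16, so x* = 2 and y* = 1.5·2 = 3.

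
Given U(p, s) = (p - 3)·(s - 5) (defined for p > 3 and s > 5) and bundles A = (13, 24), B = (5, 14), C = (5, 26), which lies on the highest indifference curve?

Evaluate utility at each bundle:
U(A) = 190.
U(B) = 18.
U(C) = 42.
Highest utility is A, so A ≻ C ≻ B.

Bundle A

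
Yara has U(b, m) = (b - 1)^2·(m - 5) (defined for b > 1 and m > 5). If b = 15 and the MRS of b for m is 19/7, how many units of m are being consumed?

m = 24

MU_b = 2·(b−1)·(m−5), MU_m = (b−1)^2.
MRS = (2/1)·(m−5)/(b−1).
Substitute b = 15: MRS = (m − 5)/7. Setting this equal to 19/7 gives m − 5 = (19/7)·7 = 19, so m = 24.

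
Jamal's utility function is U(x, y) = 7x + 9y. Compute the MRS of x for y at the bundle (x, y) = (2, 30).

MRS = 7/9

MU_x = 7, MU_y = 9, so MRS = 7/9 at every bundle.
At (2, 30): MRS = 7/9.
So at (2, 30) the consumer would give up 7/9 units of y for one more unit of x.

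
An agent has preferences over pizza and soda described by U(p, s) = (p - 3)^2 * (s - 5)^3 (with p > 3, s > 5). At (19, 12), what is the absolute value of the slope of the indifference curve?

MRS = 7/24

MU_p = 2·(p−3)·(s−5)^3, MU_s = 3·(p−3)^2·(s−5)^2.
MRS = (2/3)·(s−5)/(p−3).
At (19, 12): MRS = 7/24.
So at (19, 12) the consumer would give up 7/24 units of s for one more unit of p.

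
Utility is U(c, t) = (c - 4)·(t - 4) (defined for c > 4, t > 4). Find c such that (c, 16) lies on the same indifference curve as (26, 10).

c = 15

U(26, 10) = 132.
Set U(c, 16) = 132 and solve.
With t = 16: (16 − 4) = 12, so (c − 4) = 132/12 = 11.
So c = 4 + 11 = 15.
Check: U(15, 16) = 132.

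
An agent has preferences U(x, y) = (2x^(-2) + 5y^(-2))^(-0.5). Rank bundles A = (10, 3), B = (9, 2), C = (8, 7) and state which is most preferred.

Bundle C

Evaluate utility at each bundle:
U(A) = 1.318.
U(B) = 0.886.
U(C) = 2.739.
Highest utility is C, so C ≻ A ≻ B.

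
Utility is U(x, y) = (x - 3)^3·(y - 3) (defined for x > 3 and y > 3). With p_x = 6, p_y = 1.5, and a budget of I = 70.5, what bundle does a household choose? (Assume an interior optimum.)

MU_x = 3·(x−3)^2·(y−3), MU_y = (x−3)^3.
MRS = (3/1)·(y−3)/(x−3).
Tangency: set MRS = p_x/p_y = 6/1.5 = 4.
So (3/1)·(y − 3)/(x − 3) = 4, i.e. (y − 3) = (4/3)·(x − 3).
Rewrite the budget in excess-of-subsistence terms: 6·(x − 3) + 1.5·(y − 3) = 70.5 − 6·3 − 1.5·3 = 48.
Substituting, 8·(x − 3) = 48, so x − 3 = 6 and x* = 9.
Then y − 3 = (4/3)·6 = 8, so y* = 11.

x* = 9, y* = 11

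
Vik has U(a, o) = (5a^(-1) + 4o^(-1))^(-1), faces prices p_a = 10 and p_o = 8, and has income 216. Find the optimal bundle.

a* = 12, o* = 12

For CES with ρ = -1, MRS = (5/4)·(o/a)^2.
Tangency: set MRS = p_a/p_o = 10/8 = 1.25.
So (o/a)^2 = 1; taking the square root, o/a = 1, i.e. o = a.
Substitute into the budget 10·a + 8·o = 216: 18·a = 216, so a* = 12 and o* = 12.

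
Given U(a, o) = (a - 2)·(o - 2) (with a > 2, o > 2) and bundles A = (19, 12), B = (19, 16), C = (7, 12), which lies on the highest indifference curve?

Evaluate utility at each bundle:
U(A) = 170.
U(B) = 238.
U(C) = 50.
Highest utility is B, so B ≻ A ≻ C.

Bundle B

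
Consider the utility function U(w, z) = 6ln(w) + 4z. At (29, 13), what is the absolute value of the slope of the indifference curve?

MRS = 3/58

MU_w = 6/w, MU_z = 4.
MRS = 6/w ÷ 4.
At (29, 13): MRS = 3/58.
So at (29, 13) the consumer would give up 3/58 units of z for one more unit of w.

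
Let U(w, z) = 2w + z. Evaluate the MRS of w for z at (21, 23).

MRS = 2

MU_w = 2, MU_z = 1, so MRS = 2/1 = 2 at every bundle.
At (21, 23): MRS = 2.
That is, one extra unit of w is worth 2 units of z at the margin.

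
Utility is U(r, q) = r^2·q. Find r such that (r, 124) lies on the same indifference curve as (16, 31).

r = 8

U(16, 31) = 7936.
Set U(r, 124) = 7936 and solve.
With q = 124: r^2 = 7936/124 = 64; taking the square root, r = 8.
Check: U(8, 124) = 7936.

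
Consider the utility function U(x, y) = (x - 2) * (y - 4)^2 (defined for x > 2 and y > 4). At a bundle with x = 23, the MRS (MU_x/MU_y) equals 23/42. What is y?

y = 27

MU_x = (y−4)^2, MU_y = 2·(x−2)·(y−4).
MRS = (1/2)·(y−4)/(x−2).
Substitute x = 23: MRS = (y − 4)/42. Setting this equal to 23/42 gives y − 4 = (23/42)·42 = 23, so y = 27.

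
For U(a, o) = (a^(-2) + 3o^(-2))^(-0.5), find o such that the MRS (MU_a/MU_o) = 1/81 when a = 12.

For CES with ρ = -2, MRS = (1/3)·(o/a)^3.
Setting (1/3)·(o/12)^3 = 1/81 gives (o/12)^3 = 1/27, so o/12 = 1/3 and o = 4.

o = 4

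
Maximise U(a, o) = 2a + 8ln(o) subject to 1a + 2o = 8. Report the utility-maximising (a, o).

MU_a = 2, MU_o = 8/o.
MRS = 2 ÷ (8/o).
Tangency: set MRS = p_a/p_o = 1/2 = 0.5.
MRS depends only on o: 0.25·o = 0.5 ⇒ o* = 0.5/0.25 = 2.
From the budget, 1·a = 8 − 2·2 = 4, so a* = 4.

a* = 4, o* = 2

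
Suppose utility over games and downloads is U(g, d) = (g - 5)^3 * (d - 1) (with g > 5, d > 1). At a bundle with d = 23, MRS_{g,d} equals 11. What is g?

MU_g = 3·(g−5)^2·(d−1), MU_d = (g−5)^3.
MRS = (3/1)·(d−1)/(g−5).
Substitute d = 23: MRS = 66/(g − 5). Setting this equal to 11 gives g − 5 = 66/11 = 6, so g = 11.

g = 11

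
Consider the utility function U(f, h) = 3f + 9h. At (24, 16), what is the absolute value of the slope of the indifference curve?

MU_f = 3, MU_h = 9, so MRS = 3/9 = 1/3 at every bundle.
At (24, 16): MRS = 1/3.
The indifference curve has slope −1/3 at this bundle.

MRS = 1/3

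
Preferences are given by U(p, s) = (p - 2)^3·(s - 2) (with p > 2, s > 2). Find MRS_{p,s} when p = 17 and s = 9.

MRS = 1.4

MU_p = 3·(p−2)^2·(s−2), MU_s = (p−2)^3.
MRS = (3/1)·(s−2)/(p−2).
At (17, 9): MRS = 1.4.
The indifference curve has slope −1.4 at this bundle.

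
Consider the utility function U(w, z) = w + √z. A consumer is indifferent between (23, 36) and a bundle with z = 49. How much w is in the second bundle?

w = 22

U(23, 36) = 29.
Set U(w, 49) = 29 and solve.
With z = 49: √49 = 7, so w = 29 − 7 = 22.
Check: U(22, 49) = 29.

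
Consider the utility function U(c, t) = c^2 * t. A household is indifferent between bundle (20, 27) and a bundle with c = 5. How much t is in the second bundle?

t = 432

U(20, 27) = 10800.
Set U(5, t) = 10800 and solve.
With c = 5: 5^2 = 25, so t = 10800/25 = 432.
Check: U(5, 432) = 10800.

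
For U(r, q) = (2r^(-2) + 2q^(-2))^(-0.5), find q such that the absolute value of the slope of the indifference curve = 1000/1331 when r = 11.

For CES with ρ = -2, MRS = (q/r)^3.
Setting (q/11)^3 = 1000/1331 gives q/11 = 10/11 and q = 10.

q = 10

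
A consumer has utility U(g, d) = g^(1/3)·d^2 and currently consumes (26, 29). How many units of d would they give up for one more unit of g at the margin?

MU_g = 1/3·g^(-2/3)·d^2 and MU_d = 2·g^(1/3)·d.
MRS = MU_g/MU_d = (1/6)·d/g.
At (26, 29): MRS = 29/156.
That is, one extra unit of g is worth 29/156 units of d at the margin.

MRS = 29/156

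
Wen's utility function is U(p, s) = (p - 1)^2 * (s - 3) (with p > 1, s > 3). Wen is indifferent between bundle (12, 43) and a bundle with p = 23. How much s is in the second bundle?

U(12, 43) = 4840.
Set U(23, s) = 4840 and solve.
With p = 23: (23 − 1)^2 = 484, so (s − 3) = 4840/484 = 10.
So s = 3 + 10 = 13.
Check: U(23, 13) = 4840.

s = 13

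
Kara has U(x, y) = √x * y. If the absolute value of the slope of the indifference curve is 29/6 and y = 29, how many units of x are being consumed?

x = 3

MU_x = 0.5·x^(-0.5)·y and MU_y = √x.
MRS = MU_x/MU_y = (0.5)·y/x.
Substitute y = 29: MRS = 14.5/x. Setting 14.5/x = 29/6 gives x = 14.5/(29/6) = 3.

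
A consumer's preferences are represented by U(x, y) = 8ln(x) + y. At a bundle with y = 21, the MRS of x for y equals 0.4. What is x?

x = 20

MU_x = 8/x, MU_y = 1.
MRS = 8/x ÷ 1.
MRS depends only on x: 8/x = 0.4 ⇒ x = 8/0.4 = 20.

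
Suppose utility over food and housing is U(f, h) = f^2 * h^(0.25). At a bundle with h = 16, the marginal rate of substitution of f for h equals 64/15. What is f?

MU_f = 2·f·h^(0.25) and MU_h = 0.25·f^2·h^(-0.75).
MRS = MU_f/MU_h = (8)·h/f.
Substitute h = 16: MRS = 128/f. Setting 128/f = 64/15 gives f = 128/(64/15) = 30.

f = 30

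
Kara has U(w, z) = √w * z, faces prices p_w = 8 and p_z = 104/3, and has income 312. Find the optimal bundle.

w* = 13, z* = 6

MU_w = 0.5·w^(-0.5)·z and MU_z = √w.
MRS = MU_w/MU_z = (0.5)·z/w.
Tangency: set MRS = p_w/p_z = 8/(104/3) = 3/13.
So (0.5)·z/w = 3/13, i.e. z = (6/13)·w.
Substitute into the budget 8·w + (104/3)·z = 312: 24·w = 312, so w* = 13.
Then z* = (6/13)·13 = 6.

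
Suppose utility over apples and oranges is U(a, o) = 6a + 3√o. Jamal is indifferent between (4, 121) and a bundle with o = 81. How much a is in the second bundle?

U(4, 121) = 57.
Set U(a, 81) = 57 and solve.
With o = 81: √81 = 9, so 6a = 57 − 3·9 = 30 and a = 5.
Check: U(5, 81) = 57.

a = 5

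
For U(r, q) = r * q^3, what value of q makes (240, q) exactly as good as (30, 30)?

q = 15

U(30, 30) = 810000.
Set U(240, q) = 810000 and solve.
With r = 240: q^3 = 810000/240 = 3375; taking the cube root, q = 15.
Check: U(240, 15) = 810000.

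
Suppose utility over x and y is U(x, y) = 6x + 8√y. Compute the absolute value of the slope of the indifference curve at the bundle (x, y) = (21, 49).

MRS = 10.5

MU_x = 6, MU_y = 8/(2√y).
MRS = 6 ÷ (8/(2√y)).
At (21, 49): MRS = 10.5.
The indifference curve has slope −10.5 at this bundle.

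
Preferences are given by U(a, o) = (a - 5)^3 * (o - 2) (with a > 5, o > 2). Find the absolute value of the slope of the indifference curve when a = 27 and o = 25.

MU_a = 3·(a−5)^2·(o−2), MU_o = (a−5)^3.
MRS = (3/1)·(o−2)/(a−5).
At (27, 25): MRS = 69/22.
That is, one extra unit of a is worth 69/22 units of o at the margin.

MRS = 69/22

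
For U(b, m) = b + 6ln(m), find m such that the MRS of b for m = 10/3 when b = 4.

MU_b = 1, MU_m = 6/m.
MRS = 1 ÷ (6/m).
MRS depends only on m: (1/6)·m = 10/3 ⇒ m = (10/3)/(1/6) = 20.

m = 20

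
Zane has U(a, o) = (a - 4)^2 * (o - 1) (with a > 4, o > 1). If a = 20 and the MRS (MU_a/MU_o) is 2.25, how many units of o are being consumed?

MU_a = 2·(a−4)·(o−1), MU_o = (a−4)^2.
MRS = (2/1)·(o−1)/(a−4).
Substitute a = 20: MRS = (o − 1)/8. Setting this equal to 2.25 gives o − 1 = 2.25·8 = 18, so o = 19.

o = 19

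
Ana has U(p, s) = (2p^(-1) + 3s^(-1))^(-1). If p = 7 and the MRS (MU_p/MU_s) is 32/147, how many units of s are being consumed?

s = 4

For CES with ρ = -1, MRS = (2/3)·(s/p)^2.
Setting (2/3)·(s/7)^2 = 32/147 gives (s/7)^2 = 16/49, so s/7 = 4/7 and s = 4.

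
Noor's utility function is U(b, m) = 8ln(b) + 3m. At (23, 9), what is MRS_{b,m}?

MU_b = 8/b, MU_m = 3.
MRS = 8/b ÷ 3.
At (23, 9): MRS = 8/69.
The indifference curve has slope −8/69 at this bundle.

MRS = 8/69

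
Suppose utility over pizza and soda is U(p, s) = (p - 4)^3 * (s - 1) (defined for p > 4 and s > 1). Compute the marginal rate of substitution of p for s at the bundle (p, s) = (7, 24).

MU_p = 3·(p−4)^2·(s−1), MU_s = (p−4)^3.
MRS = (3/1)·(s−1)/(p−4).
At (7, 24): MRS = 23.
That is, one extra unit of p is worth 23 units of s at the margin.

MRS = 23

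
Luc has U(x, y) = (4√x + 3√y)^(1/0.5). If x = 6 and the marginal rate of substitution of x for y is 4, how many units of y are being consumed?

y = 54

For CES with ρ = 0.5, MRS = (4/3)·√(y/x).
Setting (4/3)·√(y/6) = 4 gives √(y/6) = 3, so y/6 = 9 and y = 54.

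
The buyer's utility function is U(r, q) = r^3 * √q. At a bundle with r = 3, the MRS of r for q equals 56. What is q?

q = 28

MU_r = 3·r^2·√q and MU_q = 0.5·r^3·q^(-0.5).
MRS = MU_r/MU_q = (6)·q/r.
Substitute r = 3: MRS = q/0.5. Setting q/0.5 = 56 gives q = 56·0.5 = 28.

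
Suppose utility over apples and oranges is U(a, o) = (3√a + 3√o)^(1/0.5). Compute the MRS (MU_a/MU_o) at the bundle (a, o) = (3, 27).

MRS = 3

For CES with ρ = 0.5, MRS = √(o/a).
At (3, 27): MRS = 3.
So at (3, 27) the consumer would give up 3 units of o for one more unit of a.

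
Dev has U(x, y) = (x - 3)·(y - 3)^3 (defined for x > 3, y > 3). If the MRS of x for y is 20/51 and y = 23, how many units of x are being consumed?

MU_x = (y−3)^3, MU_y = 3·(x−3)·(y−3)^2.
MRS = (1/3)·(y−3)/(x−3).
Substitute y = 23: MRS = (20/3)/(x − 3). Setting this equal to 20/51 gives x − 3 = (20/3)/(20/51) = 17, so x = 20.

x = 20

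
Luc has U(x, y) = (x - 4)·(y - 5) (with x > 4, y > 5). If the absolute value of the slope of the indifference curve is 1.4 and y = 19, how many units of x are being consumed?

MU_x = (y−5), MU_y = (x−4).
MRS = (y−5)/(x−4).
Substitute y = 19: MRS = 14/(x − 4). Setting this equal to 1.4 gives x − 4 = 14/1.4 = 10, so x = 14.

x = 14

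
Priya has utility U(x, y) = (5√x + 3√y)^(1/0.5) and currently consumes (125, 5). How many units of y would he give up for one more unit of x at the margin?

MRS = 1/3

For CES with ρ = 0.5, MRS = (5/3)·√(y/x).
At (125, 5): MRS = 1/3.
That is, one extra unit of x is worth 1/3 units of y at the margin.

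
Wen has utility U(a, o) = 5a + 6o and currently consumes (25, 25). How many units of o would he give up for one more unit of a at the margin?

MU_a = 5, MU_o = 6, so MRS = 5/6 at every bundle.
At (25, 25): MRS = 5/6.
So at (25, 25) the consumer would give up 5/6 units of o for one more unit of a.

MRS = 5/6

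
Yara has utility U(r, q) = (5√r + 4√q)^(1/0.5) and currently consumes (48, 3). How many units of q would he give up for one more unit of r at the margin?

MRS = 5/16

For CES with ρ = 0.5, MRS = (5/4)·√(q/r).
At (48, 3): MRS = 5/16.
The indifference curve has slope −5/16 at this bundle.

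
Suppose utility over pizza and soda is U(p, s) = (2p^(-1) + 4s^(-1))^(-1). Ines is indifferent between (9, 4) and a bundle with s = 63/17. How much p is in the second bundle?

p = 14

U depends on (p, s) only through S = 2p^(-1) + 4s^(-1), so equal utility means equal S. At (9, 4): S = 11/9.
With s = 63/17: 4·(63/17)^(-1) = 68/63, so 2p^(-1) = 11/9 − 68/63 = 1/7, i.e. p^(-1) = 1/14.
Hence p = 1/(1/14) = 14.
Check: U(14, 63/17) = 0.8182.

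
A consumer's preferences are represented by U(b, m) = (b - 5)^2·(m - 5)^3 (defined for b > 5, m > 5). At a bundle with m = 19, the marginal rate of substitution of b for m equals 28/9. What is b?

MU_b = 2·(b−5)·(m−5)^3, MU_m = 3·(b−5)^2·(m−5)^2.
MRS = (2/3)·(m−5)/(b−5).
Substitute m = 19: MRS = (28/3)/(b − 5). Setting this equal to 28/9 gives b − 5 = (28/3)/(28/9) = 3, so b = 8.

b = 8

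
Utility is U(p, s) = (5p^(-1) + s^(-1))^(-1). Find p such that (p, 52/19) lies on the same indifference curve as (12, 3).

U depends on (p, s) only through S = 5p^(-1) + s^(-1), so equal utility means equal S. At (12, 3): S = 0.75.
With s = 52/19: (52/19)^(-1) = 19/52, so 5p^(-1) = 0.75 − 19/52 = 5/13, i.e. p^(-1) = 1/13.
Hence p = 1/(1/13) = 13.
Check: U(13, 52/19) = 1.3333.

p = 13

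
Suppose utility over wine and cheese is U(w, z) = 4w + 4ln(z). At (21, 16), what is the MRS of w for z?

MRS = 16

MU_w = 4, MU_z = 4/z.
MRS = 4 ÷ (4/z).
At (21, 16): MRS = 16.
That is, one extra unit of w is worth 16 units of z at the margin.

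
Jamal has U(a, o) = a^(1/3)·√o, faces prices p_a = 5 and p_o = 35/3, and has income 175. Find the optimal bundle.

a* = 14, o* = 9

MU_a = 1/3·a^(-2/3)·√o and MU_o = 0.5·a^(1/3)·o^(-0.5).
MRS = MU_a/MU_o = (2/3)·o/a.
Tangency: set MRS = p_a/p_o = 5/(35/3) = 3/7.
So (2/3)·o/a = 3/7, i.e. o = (9/14)·a.
Substitute into the budget 5·a + (35/3)·o = 175: 12.5·a = 175, so a* = 14.
Then o* = (9/14)·14 = 9.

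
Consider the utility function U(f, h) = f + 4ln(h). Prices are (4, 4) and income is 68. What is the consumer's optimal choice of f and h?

f* = 13, h* = 4

MU_f = 1, MU_h = 4/h.
MRS = 1 ÷ (4/h).
Tangency: set MRS = p_f/p_h = 4/4 = 1.
MRS depends only on h: 0.25·h = 1 ⇒ h* = 1/0.25 = 4.
From the budget, 4·f = 68 − 4·4 = 52, so f* = 13.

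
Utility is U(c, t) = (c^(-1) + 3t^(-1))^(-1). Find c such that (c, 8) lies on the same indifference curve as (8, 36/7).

c = 3

U depends on (c, t) only through S = c^(-1) + 3t^(-1), so equal utility means equal S. At (8, 36/7): S = 17/24.
With t = 8: 3·8^(-1) = 0.375, so c^(-1) = 17/24 − 0.375 = 1/3.
Hence c = 1/(1/3) = 3.
Check: U(3, 8) = 1.4118.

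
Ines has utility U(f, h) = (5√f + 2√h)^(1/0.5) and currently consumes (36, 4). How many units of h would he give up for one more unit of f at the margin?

MRS = 5/6

For CES with ρ = 0.5, MRS = (5/2)·√(h/f).
At (36, 4): MRS = 5/6.
That is, one extra unit of f is worth 5/6 units of h at the margin.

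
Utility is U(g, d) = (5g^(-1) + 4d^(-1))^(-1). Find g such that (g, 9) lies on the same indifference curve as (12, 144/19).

g = 10

U depends on (g, d) only through S = 5g^(-1) + 4d^(-1), so equal utility means equal S. At (12, 144/19): S = 17/18.
With d = 9: 4·9^(-1) = 4/9, so 5g^(-1) = 17/18 − 4/9 = 0.5, i.e. g^(-1) = 0.1.
Hence g = 1/0.1 = 10.
Check: U(10, 9) = 1.0588.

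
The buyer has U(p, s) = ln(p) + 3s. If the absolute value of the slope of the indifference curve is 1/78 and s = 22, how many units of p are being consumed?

MU_p = 1/p, MU_s = 3.
MRS = 1/p ÷ 3.
MRS depends only on p: (1/3)/p = 1/78 ⇒ p = (1/3)/(1/78) = 26.

p = 26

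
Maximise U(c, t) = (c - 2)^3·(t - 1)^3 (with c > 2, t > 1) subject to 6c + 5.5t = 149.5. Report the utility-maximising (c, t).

c* = 13, t* = 13

MU_c = 3·(c−2)^2·(t−1)^3, MU_t = 3·(c−2)^3·(t−1)^2.
MRS = (t−1)/(c−2).
Tangency: set MRS = p_c/p_t = 6/5.5 = 12/11.
So (t − 1)/(c − 2) = 12/11, i.e. (t − 1) = (12/11)·(c − 2).
Rewrite the budget in excess-of-subsistence terms: 6·(c − 2) + 5.5·(t − 1) = 149.5 − 6·2 − 5.5·1 = 132.
Substituting, 12·(c − 2) = 132, so c − 2 = 11 and c* = 13.
Then t − 1 = (12/11)·11 = 12, so t* = 13.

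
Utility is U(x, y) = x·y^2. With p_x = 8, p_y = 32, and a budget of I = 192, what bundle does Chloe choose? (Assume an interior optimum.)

x* = 8, y* = 4

MU_x = y^2 and MU_y = 2·x·y.
MRS = MU_x/MU_y = (1/2)·y/x.
Tangency: set MRS = p_x/p_y = 8/32 = 0.25.
So (1/2)·y/x = 0.25, i.e. y = 0.5·x.
Substitute into the budget 8·x + 32·y = 192: 24·x = 192, so x* = 8.
Then y* = 0.5·8 = 4.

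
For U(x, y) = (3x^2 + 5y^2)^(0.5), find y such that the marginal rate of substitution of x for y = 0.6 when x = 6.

For CES with ρ = 2, MRS = (3/5)·(y/x)^(-1).
Setting (3/5)·(y/6)^(-1) = 0.6 gives (y/6)^(-1) = 1, so y/6 = 1 and y = 6.

y = 6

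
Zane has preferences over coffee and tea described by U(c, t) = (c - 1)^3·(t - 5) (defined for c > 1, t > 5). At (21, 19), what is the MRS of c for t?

MU_c = 3·(c−1)^2·(t−5), MU_t = (c−1)^3.
MRS = (3/1)·(t−5)/(c−1).
At (21, 19): MRS = 2.1.
So at (21, 19) the consumer would give up 2.1 units of t for one more unit of c.

MRS = 2.1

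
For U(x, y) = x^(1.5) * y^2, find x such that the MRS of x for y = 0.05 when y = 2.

MU_x = 1.5·√x·y^2 and MU_y = 2·x^(1.5)·y.
MRS = MU_x/MU_y = (0.75)·y/x.
Substitute y = 2: MRS = 1.5/x. Setting 1.5/x = 0.05 gives x = 1.5/0.05 = 30.

x = 30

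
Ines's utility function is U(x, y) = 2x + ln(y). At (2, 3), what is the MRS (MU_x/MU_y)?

MU_x = 2, MU_y = 1/y.
MRS = 2 ÷ (1/y).
At (2, 3): MRS = 6.
That is, one extra unit of x is worth 6 units of y at the margin.

MRS = 6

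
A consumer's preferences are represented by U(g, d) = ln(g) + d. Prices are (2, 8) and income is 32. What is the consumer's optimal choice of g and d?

MU_g = 1/g, MU_d = 1.
MRS = 1/g ÷ 1.
Tangency: set MRS = p_g/p_d = 2/8 = 0.25.
MRS depends only on g: 1/g = 0.25 ⇒ g* = 1/0.25 = 4.
From the budget, 8·d = 32 − 2·4 = 24, so d* = 3.

g* = 4, d* = 3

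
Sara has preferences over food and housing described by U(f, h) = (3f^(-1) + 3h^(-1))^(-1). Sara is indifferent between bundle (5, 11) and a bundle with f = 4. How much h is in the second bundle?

U depends on (f, h) only through S = 3f^(-1) + 3h^(-1), so equal utility means equal S. At (5, 11): S = 48/55.
With f = 4: 3·4^(-1) = 0.75, so 3h^(-1) = 48/55 − 0.75 = 27/220, i.e. h^(-1) = 9/220.
Hence h = 1/(9/220) = 220/9.
Check: U(4, 220/9) = 1.1458.

h = 220/9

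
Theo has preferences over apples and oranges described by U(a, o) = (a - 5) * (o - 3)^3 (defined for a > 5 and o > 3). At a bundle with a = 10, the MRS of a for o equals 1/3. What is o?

MU_a = (o−3)^3, MU_o = 3·(a−5)·(o−3)^2.
MRS = (1/3)·(o−3)/(a−5).
Substitute a = 10: MRS = (o − 3)/15. Setting this equal to 1/3 gives o − 3 = (1/3)·15 = 5, so o = 8.

o = 8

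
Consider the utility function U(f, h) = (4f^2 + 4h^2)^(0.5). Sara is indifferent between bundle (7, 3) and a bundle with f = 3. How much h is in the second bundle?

U depends on (f, h) only through S = 4f^2 + 4h^2, so equal utility means equal S. At (7, 3): S = 232.
With f = 3: 4·3^2 = 36, so 4h^2 = 232 − 36 = 196, i.e. h^2 = 49.
Hence h = √49 = 7.
Check: U(3, 7) = 15.2315.

h = 7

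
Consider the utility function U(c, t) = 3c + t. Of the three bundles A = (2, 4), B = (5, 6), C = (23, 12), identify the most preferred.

Evaluate utility at each bundle:
U(A) = 10.
U(B) = 21.
U(C) = 81.
Highest utility is C, so C ≻ B ≻ A.

Bundle C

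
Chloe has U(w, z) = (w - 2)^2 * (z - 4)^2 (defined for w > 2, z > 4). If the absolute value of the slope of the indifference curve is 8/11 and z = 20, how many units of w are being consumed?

w = 24

MU_w = 2·(w−2)·(z−4)^2, MU_z = 2·(w−2)^2·(z−4).
MRS = (z−4)/(w−2).
Substitute z = 20: MRS = 16/(w − 2). Setting this equal to 8/11 gives w − 2 = 16/(8/11) = 22, so w = 24.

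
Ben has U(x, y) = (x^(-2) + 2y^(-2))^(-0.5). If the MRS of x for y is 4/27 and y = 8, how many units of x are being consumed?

For CES with ρ = -2, MRS = (1/2)·(y/x)^3.
Setting (1/2)·(8/x)^3 = 4/27 gives (8/x)^3 = 8/27, so 8/x = 2/3 and x = 12.

x = 12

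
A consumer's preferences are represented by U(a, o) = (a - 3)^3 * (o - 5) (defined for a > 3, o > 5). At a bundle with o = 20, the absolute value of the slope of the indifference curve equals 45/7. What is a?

MU_a = 3·(a−3)^2·(o−5), MU_o = (a−3)^3.
MRS = (3/1)·(o−5)/(a−3).
Substitute o = 20: MRS = 45/(a − 3). Setting this equal to 45/7 gives a − 3 = 45/(45/7) = 7, so a = 10.

a = 10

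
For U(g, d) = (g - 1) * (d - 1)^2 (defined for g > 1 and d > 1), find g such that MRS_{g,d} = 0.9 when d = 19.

g = 11

MU_g = (d−1)^2, MU_d = 2·(g−1)·(d−1).
MRS = (1/2)·(d−1)/(g−1).
Substitute d = 19: MRS = 9/(g − 1). Setting this equal to 0.9 gives g − 1 = 9/0.9 = 10, so g = 11.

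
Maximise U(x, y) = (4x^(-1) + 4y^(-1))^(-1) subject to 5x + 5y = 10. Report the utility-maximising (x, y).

x* = 1, y* = 1

For CES with ρ = -1, MRS = (y/x)^2.
Tangency: set MRS = p_x/p_y = 5/5 = 1.
So (y/x)^2 = 1; taking the square root, y/x = 1, i.e. y = x.
Substitute into the budget 5·x + 5·y = 10: 10·x = 10, so x* = 1 and y* = 1.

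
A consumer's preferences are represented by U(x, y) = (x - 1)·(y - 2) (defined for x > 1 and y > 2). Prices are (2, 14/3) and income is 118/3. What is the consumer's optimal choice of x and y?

x* = 8, y* = 5

MU_x = (y−2), MU_y = (x−1).
MRS = (y−2)/(x−1).
Tangency: set MRS = p_x/p_y = 2/(14/3) = 3/7.
So (y − 2)/(x − 1) = 3/7, i.e. (y − 2) = (3/7)·(x − 1).
Rewrite the budget in excess-of-subsistence terms: 2·(x − 1) + (14/3)·(y − 2) = 118/3 − 2·1 − (14/3)·2 = 28.
Substituting, 4·(x − 1) = 28, so x − 1 = 7 and x* = 8.
Then y − 2 = (3/7)·7 = 3, so y* = 5.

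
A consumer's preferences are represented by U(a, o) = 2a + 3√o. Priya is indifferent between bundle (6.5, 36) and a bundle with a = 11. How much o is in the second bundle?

U(6.5, 36) = 31.
Set U(11, o) = 31 and solve.
With a = 11: 3√o = 31 − 2·11 = 9, so √o = 3 and o = 9.
Check: U(11, 9) = 31.

o = 9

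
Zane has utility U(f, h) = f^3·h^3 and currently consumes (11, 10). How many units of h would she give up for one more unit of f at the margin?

MRS = 10/11

MU_f = 3·f^2·h^3 and MU_h = 3·f^3·h^2.
MRS = MU_f/MU_h = h/f.
At (11, 10): MRS = 10/11.
The indifference curve has slope −10/11 at this bundle.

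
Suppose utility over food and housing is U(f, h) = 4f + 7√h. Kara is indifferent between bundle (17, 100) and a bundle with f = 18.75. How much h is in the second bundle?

U(17, 100) = 138.
Set U(18.75, h) = 138 and solve.
With f = 18.75: 7√h = 138 − 4·18.75 = 63, so √h = 9 and h = 81.
Check: U(18.75, 81) = 138.

h = 81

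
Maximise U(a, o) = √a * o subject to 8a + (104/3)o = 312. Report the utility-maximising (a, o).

MU_a = 0.5·a^(-0.5)·o and MU_o = √a.
MRS = MU_a/MU_o = (0.5)·o/a.
Tangency: set MRS = p_a/p_o = 8/(104/3) = 3/13.
So (0.5)·o/a = 3/13, i.e. o = (6/13)·a.
Substitute into the budget 8·a + (104/3)·o = 312: 24·a = 312, so a* = 13.
Then o* = (6/13)·13 = 6.

a* = 13, o* = 6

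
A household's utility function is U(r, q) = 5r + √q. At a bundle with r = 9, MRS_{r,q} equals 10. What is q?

q = 1

MU_r = 5, MU_q = 1/(2√q).
MRS = 5 ÷ (1/(2√q)).
MRS depends only on q: 10·√q = 10 ⇒ √q = 10/10 = 1 ⇒ q = 1.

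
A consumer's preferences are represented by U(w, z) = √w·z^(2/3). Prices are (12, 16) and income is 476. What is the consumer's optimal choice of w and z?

w* = 17, z* = 17

MU_w = 0.5·w^(-0.5)·z^(2/3) and MU_z = 2/3·√w·z^(-1/3).
MRS = MU_w/MU_z = (0.75)·z/w.
Tangency: set MRS = p_w/p_z = 12/16 = 0.75.
So (0.75)·z/w = 0.75, i.e. z = w.
Substitute into the budget 12·w + 16·z = 476: 28·w = 476, so w* = 17.
Then z* = 17.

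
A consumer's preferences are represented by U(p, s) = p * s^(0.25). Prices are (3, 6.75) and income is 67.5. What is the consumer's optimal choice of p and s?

MU_p = s^(0.25) and MU_s = 0.25·p·s^(-0.75).
MRS = MU_p/MU_s = (4)·s/p.
Tangency: set MRS = p_p/p_s = 3/6.75 = 4/9.
So (4)·s/p = 4/9, i.e. s = (1/9)·p.
Substitute into the budget 3·p + 6.75·s = 67.5: 3.75·p = 67.5, so p* = 18.
Then s* = (1/9)·18 = 2.

p* = 18, s* = 2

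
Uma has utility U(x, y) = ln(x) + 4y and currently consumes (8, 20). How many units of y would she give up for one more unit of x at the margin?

MRS = 1/32

MU_x = 1/x, MU_y = 4.
MRS = 1/x ÷ 4.
At (8, 20): MRS = 1/32.
The indifference curve has slope −1/32 at this bundle.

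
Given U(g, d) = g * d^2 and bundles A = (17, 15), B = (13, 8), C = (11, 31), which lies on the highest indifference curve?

Evaluate utility at each bundle:
U(A) = 3825.
U(B) = 832.
U(C) = 10571.
Highest utility is C, so C ≻ A ≻ B.

Bundle C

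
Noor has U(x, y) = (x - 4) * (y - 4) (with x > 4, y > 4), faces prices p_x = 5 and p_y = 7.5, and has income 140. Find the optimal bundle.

x* = 13, y* = 10

MU_x = (y−4), MU_y = (x−4).
MRS = (y−4)/(x−4).
Tangency: set MRS = p_x/p_y = 5/7.5 = 2/3.
So (y − 4)/(x − 4) = 2/3, i.e. (y − 4) = (2/3)·(x − 4).
Rewrite the budget in excess-of-subsistence terms: 5·(x − 4) + 7.5·(y − 4) = 140 − 5·4 − 7.5·4 = 90.
Substituting, 10·(x − 4) = 90, so x − 4 = 9 and x* = 13.
Then y − 4 = (2/3)·9 = 6, so y* = 10.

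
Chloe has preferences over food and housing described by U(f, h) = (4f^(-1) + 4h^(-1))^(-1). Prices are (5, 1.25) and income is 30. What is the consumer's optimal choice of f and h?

f* = 4, h* = 8

For CES with ρ = -1, MRS = (h/f)^2.
Tangency: set MRS = p_f/p_h = 5/1.25 = 4.
So (h/f)^2 = 4; taking the square root, h/f = 2, i.e. h = 2·f.
Substitute into the budget 5·f + 1.25·h = 30: 7.5·f = 30, so f* = 4 and h* = 2·4 = 8.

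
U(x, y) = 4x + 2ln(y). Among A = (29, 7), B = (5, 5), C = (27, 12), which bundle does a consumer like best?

Bundle A

Evaluate utility at each bundle:
U(A) = 119.892.
U(B) = 23.219.
U(C) = 112.970.
Highest utility is A, so A ≻ C ≻ B.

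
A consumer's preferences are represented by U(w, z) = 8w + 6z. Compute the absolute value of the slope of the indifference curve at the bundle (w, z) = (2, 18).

MRS = 4/3

MU_w = 8, MU_z = 6, so MRS = 8/6 = 4/3 at every bundle.
At (2, 18): MRS = 4/3.
So at (2, 18) the consumer would give up 4/3 units of z for one more unit of w.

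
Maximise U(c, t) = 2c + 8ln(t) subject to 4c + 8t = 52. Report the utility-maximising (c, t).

MU_c = 2, MU_t = 8/t.
MRS = 2 ÷ (8/t).
Tangency: set MRS = p_c/p_t = 4/8 = 0.5.
MRS depends only on t: 0.25·t = 0.5 ⇒ t* = 0.5/0.25 = 2.
From the budget, 4·c = 52 − 8·2 = 36, so c* = 9.

c* = 9, t* = 2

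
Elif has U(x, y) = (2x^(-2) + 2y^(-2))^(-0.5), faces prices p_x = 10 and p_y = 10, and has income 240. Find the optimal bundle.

For CES with ρ = -2, MRS = (y/x)^3.
Tangency: set MRS = p_x/p_y = 10/10 = 1.
So (y/x)^3 = 1; taking the cube root, y/x = 1, i.e. y = x.
Substitute into the budget 10·x + 10·y = 240: 20·x = 240, so x* = 12 and y* = 12.

x* = 12, y* = 12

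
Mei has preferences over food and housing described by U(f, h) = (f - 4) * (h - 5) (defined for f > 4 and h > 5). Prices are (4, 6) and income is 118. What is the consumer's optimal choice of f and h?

f* = 13, h* = 11

MU_f = (h−5), MU_h = (f−4).
MRS = (h−5)/(f−4).
Tangency: set MRS = p_f/p_h = 4/6 = 2/3.
So (h − 5)/(f − 4) = 2/3, i.e. (h − 5) = (2/3)·(f − 4).
Rewrite the budget in excess-of-subsistence terms: 4·(f − 4) + 6·(h − 5) = 118 − 4·4 − 6·5 = 72.
Substituting, 8·(f − 4) = 72, so f − 4 = 9 and f* = 13.
Then h − 5 = (2/3)·9 = 6, so h* = 11.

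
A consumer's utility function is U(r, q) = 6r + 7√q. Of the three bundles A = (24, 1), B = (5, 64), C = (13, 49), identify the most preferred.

Evaluate utility at each bundle:
U(A) = 151.000.
U(B) = 86.000.
U(C) = 127.000.
Highest utility is A, so A ≻ C ≻ B.

Bundle A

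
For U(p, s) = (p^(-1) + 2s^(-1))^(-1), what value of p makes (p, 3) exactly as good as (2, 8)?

U depends on (p, s) only through S = p^(-1) + 2s^(-1), so equal utility means equal S. At (2, 8): S = 0.75.
With s = 3: 2·3^(-1) = 2/3, so p^(-1) = 0.75 − 2/3 = 1/12.
Hence p = 1/(1/12) = 12.
Check: U(12, 3) = 1.3333.

p = 12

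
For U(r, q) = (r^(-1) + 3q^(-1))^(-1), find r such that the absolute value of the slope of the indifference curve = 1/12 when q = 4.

For CES with ρ = -1, MRS = (1/3)·(q/r)^2.
Setting (1/3)·(4/r)^2 = 1/12 gives (4/r)^2 = 0.25, so 4/r = 0.5 and r = 8.

r = 8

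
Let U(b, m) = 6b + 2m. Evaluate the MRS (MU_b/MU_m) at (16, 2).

MU_b = 6, MU_m = 2, so MRS = 6/2 = 3 at every bundle.
At (16, 2): MRS = 3.
That is, one extra unit of b is worth 3 units of m at the margin.

MRS = 3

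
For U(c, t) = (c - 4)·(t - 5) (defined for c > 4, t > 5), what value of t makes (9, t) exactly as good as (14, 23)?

t = 41

U(14, 23) = 180.
Set U(9, t) = 180 and solve.
With c = 9: (9 − 4) = 5, so (t − 5) = 180/5 = 36.
So t = 5 + 36 = 41.
Check: U(9, 41) = 180.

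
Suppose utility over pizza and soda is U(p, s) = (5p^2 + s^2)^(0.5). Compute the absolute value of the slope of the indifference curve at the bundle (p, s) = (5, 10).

MRS = 2.5

For CES with ρ = 2, MRS = (5/1)·(s/p)^(-1).
At (5, 10): MRS = 2.5.
That is, one extra unit of p is worth 2.5 units of s at the margin.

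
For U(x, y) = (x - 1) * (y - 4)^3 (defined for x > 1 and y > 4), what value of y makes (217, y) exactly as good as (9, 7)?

U(9, 7) = 216.
Set U(217, y) = 216 and solve.
With x = 217: (217 − 1) = 216, so (y − 4)^3 = 216/216 = 1.
Taking the cube root (with y > 4): y − 4 = 1, so y = 5.
Check: U(217, 5) = 216.

y = 5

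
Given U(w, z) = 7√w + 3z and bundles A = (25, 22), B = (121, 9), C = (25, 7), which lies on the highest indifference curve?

Evaluate utility at each bundle:
U(A) = 101.000.
U(B) = 104.000.
U(C) = 56.000.
Highest utility is B, so B ≻ A ≻ C.

Bundle B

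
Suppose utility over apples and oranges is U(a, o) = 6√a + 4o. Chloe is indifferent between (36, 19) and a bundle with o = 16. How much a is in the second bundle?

a = 64

U(36, 19) = 112.
Set U(a, 16) = 112 and solve.
With o = 16: 6√a = 112 − 4·16 = 48, so √a = 8 and a = 64.
Check: U(64, 16) = 112.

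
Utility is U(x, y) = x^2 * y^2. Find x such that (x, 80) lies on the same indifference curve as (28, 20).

x = 7

U(28, 20) = 313600.
Set U(x, 80) = 313600 and solve.
With y = 80: 80^2 = 6400, so x^2 = 313600/6400 = 49; taking the square root, x = 7.
Check: U(7, 80) = 313600.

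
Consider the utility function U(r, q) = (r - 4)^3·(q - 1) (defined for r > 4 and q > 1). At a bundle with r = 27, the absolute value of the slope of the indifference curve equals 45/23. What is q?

MU_r = 3·(r−4)^2·(q−1), MU_q = (r−4)^3.
MRS = (3/1)·(q−1)/(r−4).
Substitute r = 27: MRS = (q − 1)/(23/3). Setting this equal to 45/23 gives q − 1 = (45/23)·(23/3) = 15, so q = 16.

q = 16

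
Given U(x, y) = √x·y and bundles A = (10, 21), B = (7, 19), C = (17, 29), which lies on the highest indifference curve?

Bundle C

Evaluate utility at each bundle:
U(A) = 66.408.
U(B) = 50.269.
U(C) = 119.570.
Highest utility is C, so C ≻ A ≻ B.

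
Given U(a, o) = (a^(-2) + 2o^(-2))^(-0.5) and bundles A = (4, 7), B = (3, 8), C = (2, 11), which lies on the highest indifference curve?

Evaluate utility at each bundle:
U(A) = 3.111.
U(B) = 2.650.
U(C) = 1.937.
Highest utility is A, so A ≻ B ≻ C.

Bundle A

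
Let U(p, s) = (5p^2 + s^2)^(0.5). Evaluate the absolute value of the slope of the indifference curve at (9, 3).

MRS = 15

For CES with ρ = 2, MRS = (5/1)·(s/p)^(-1).
At (9, 3): MRS = 15.
So at (9, 3) the consumer would give up 15 units of s for one more unit of p.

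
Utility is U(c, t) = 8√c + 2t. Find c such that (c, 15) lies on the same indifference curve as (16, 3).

U(16, 3) = 38.
Set U(c, 15) = 38 and solve.
With t = 15: 8√c = 38 − 2·15 = 8, so √c = 1 and c = 1.
Check: U(1, 15) = 38.

c = 1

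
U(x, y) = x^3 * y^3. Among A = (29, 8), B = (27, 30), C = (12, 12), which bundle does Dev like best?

Evaluate utility at each bundle:
U(A) = 12487168.
U(B) = 531441000.
U(C) = 2985984.
Highest utility is B, so B ≻ A ≻ C.

Bundle B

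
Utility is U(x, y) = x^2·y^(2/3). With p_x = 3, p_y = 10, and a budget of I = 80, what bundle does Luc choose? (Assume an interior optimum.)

x* = 20, y* = 2

MU_x = 2·x·y^(2/3) and MU_y = 2/3·x^2·y^(-1/3).
MRS = MU_x/MU_y = (3)·y/x.
Tangency: set MRS = p_x/p_y = 3/10 = 0.3.
So (3)·y/x = 0.3, i.e. y = 0.1·x.
Substitute into the budget 3·x + 10·y = 80: 4·x = 80, so x* = 20.
Then y* = 0.1·20 = 2.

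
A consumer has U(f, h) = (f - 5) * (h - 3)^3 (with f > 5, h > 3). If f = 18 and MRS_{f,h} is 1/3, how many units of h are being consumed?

MU_f = (h−3)^3, MU_h = 3·(f−5)·(h−3)^2.
MRS = (1/3)·(h−3)/(f−5).
Substitute f = 18: MRS = (h − 3)/39. Setting this equal to 1/3 gives h − 3 = (1/3)·39 = 13, so h = 16.

h = 16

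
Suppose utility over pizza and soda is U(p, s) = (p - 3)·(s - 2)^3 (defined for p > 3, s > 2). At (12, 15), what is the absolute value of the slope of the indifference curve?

MU_p = (s−2)^3, MU_s = 3·(p−3)·(s−2)^2.
MRS = (1/3)·(s−2)/(p−3).
At (12, 15): MRS = 13/27.
So at (12, 15) the consumer would give up 13/27 units of s for one more unit of p.

MRS = 13/27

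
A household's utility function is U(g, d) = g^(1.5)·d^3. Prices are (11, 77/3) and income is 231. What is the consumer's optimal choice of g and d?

g* = 7, d* = 6

MU_g = 1.5·√g·d^3 and MU_d = 3·g^(1.5)·d^2.
MRS = MU_g/MU_d = (0.5)·d/g.
Tangency: set MRS = p_g/p_d = 11/(77/3) = 3/7.
So (0.5)·d/g = 3/7, i.e. d = (6/7)·g.
Substitute into the budget 11·g + (77/3)·d = 231: 33·g = 231, so g* = 7.
Then d* = (6/7)·7 = 6.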